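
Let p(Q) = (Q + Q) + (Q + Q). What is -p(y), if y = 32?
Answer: -128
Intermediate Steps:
p(Q) = 4*Q (p(Q) = 2*Q + 2*Q = 4*Q)
-p(y) = -4*32 = -1*128 = -128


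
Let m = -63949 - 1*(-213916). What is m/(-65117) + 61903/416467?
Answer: -58425368938/27119081639 ≈ -2.1544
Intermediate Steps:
m = 149967 (m = -63949 + 213916 = 149967)
m/(-65117) + 61903/416467 = 149967/(-65117) + 61903/416467 = 149967*(-1/65117) + 61903*(1/416467) = -149967/65117 + 61903/416467 = -58425368938/27119081639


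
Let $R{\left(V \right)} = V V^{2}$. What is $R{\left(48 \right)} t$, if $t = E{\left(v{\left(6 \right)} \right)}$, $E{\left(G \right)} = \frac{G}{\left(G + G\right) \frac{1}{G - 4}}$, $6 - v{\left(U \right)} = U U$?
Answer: $-1880064$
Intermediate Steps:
$v{\left(U \right)} = 6 - U^{2}$ ($v{\left(U \right)} = 6 - U U = 6 - U^{2}$)
$R{\left(V \right)} = V^{3}$
$E{\left(G \right)} = -2 + \frac{G}{2}$ ($E{\left(G \right)} = \frac{G}{2 G \frac{1}{-4 + G}} = G \frac{-4 + G}{2 G} = -2 + \frac{G}{2}$)
$t = -17$ ($t = -2 + \frac{6 - 6^{2}}{2} = -2 + \frac{6 - 36}{2} = -2 + \frac{1}{2} \left(-30\right) = -2 - 15 = -17$)
$R{\left(48 \right)} t = 48^{3} \left(-17\right) = 110592 \left(-17\right) = -1880064$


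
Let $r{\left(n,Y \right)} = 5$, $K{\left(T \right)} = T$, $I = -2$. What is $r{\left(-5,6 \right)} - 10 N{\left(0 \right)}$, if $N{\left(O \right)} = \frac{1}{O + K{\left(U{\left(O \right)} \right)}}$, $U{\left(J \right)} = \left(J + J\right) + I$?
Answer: $10$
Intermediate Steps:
$U{\left(J \right)} = -2 + 2 J$ ($U{\left(J \right)} = \left(J + J\right) - 2 = 2 J - 2 = -2 + 2 J$)
$N{\left(O \right)} = \frac{1}{-2 + 3 O}$ ($N{\left(O \right)} = \frac{1}{O + \left(-2 + 2 O\right)} = \frac{1}{-2 + 3 O}$)
$r{\left(-5,6 \right)} - 10 N{\left(0 \right)} = 5 - \frac{10}{-2 + 3 \cdot 0} = 5 - \frac{10}{-2 + 0} = 5 - \frac{10}{-2} = 5 - -5 = 5 + 5 = 10$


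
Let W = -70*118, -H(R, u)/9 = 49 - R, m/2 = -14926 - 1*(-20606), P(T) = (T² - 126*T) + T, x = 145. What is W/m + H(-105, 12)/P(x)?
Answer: -496237/411800 ≈ -1.2050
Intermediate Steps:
P(T) = T² - 125*T
m = 11360 (m = 2*(-14926 - 1*(-20606)) = 2*(-14926 + 20606) = 2*5680 = 11360)
H(R, u) = -441 + 9*R (H(R, u) = -9*(49 - R) = -441 + 9*R)
W = -8260
W/m + H(-105, 12)/P(x) = -8260/11360 + (-441 + 9*(-105))/((145*(-125 + 145))) = -8260*1/11360 + (-441 - 945)/((145*20)) = -413/568 - 1386/2900 = -413/568 - 1386*1/2900 = -413/568 - 693/1450 = -496237/411800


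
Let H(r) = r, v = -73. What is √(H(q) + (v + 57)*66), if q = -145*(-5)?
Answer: I*√331 ≈ 18.193*I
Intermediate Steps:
q = 725 (q = -29*(-25) = 725)
√(H(q) + (v + 57)*66) = √(725 + (-73 + 57)*66) = √(725 - 16*66) = √(725 - 1056) = √(-331) = I*√331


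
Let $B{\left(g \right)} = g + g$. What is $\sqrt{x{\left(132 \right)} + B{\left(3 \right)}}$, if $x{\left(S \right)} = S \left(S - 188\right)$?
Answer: $i \sqrt{7386} \approx 85.942 i$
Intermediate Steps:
$x{\left(S \right)} = S \left(-188 + S\right)$
$B{\left(g \right)} = 2 g$
$\sqrt{x{\left(132 \right)} + B{\left(3 \right)}} = \sqrt{132 \left(-188 + 132\right) + 2 \cdot 3} = \sqrt{132 \left(-56\right) + 6} = \sqrt{-7392 + 6} = \sqrt{-7386} = i \sqrt{7386}$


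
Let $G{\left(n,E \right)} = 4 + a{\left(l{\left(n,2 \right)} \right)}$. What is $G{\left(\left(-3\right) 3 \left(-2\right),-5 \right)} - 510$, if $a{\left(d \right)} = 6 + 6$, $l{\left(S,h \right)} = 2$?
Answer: $-494$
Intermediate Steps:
$a{\left(d \right)} = 12$
$G{\left(n,E \right)} = 16$ ($G{\left(n,E \right)} = 4 + 12 = 16$)
$G{\left(\left(-3\right) 3 \left(-2\right),-5 \right)} - 510 = 16 - 510 = -494$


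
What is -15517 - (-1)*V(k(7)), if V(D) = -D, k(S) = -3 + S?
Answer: -15521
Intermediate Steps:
-15517 - (-1)*V(k(7)) = -15517 - (-1)*(-(-3 + 7)) = -15517 - (-1)*(-1*4) = -15517 - (-1)*(-4) = -15517 - 1*4 = -15517 - 4 = -15521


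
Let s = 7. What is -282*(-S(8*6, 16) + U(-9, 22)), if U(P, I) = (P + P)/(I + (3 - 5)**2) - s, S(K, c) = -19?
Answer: -41454/13 ≈ -3188.8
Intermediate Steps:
U(P, I) = -7 + 2*P/(4 + I) (U(P, I) = (P + P)/(I + (3 - 5)**2) - 1*7 = (2*P)/(I + (-2)**2) - 7 = (2*P)/(I + 4) - 7 = (2*P)/(4 + I) - 7 = 2*P/(4 + I) - 7 = -7 + 2*P/(4 + I))
-282*(-S(8*6, 16) + U(-9, 22)) = -282*(-1*(-19) + (-28 - 7*22 + 2*(-9))/(4 + 22)) = -282*(19 + (-28 - 154 - 18)/26) = -282*(19 + (1/26)*(-200)) = -282*(19 - 100/13) = -282*147/13 = -41454/13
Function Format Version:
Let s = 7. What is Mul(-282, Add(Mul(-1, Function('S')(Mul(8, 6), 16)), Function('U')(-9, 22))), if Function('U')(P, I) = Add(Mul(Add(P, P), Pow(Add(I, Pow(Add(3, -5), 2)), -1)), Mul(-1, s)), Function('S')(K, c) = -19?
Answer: Rational(-41454, 13) ≈ -3188.8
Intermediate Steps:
Function('U')(P, I) = Add(-7, Mul(2, P, Pow(Add(4, I), -1))) (Function('U')(P, I) = Add(Mul(Add(P, P), Pow(Add(I, Pow(Add(3, -5), 2)), -1)), Mul(-1, 7)) = Add(Mul(Mul(2, P), Pow(Add(I, Pow(-2, 2)), -1)), -7) = Add(Mul(Mul(2, P), Pow(Add(I, 4), -1)), -7) = Add(Mul(Mul(2, P), Pow(Add(4, I), -1)), -7) = Add(Mul(2, P, Pow(Add(4, I), -1)), -7) = Add(-7, Mul(2, P, Pow(Add(4, I), -1))))
Mul(-282, Add(Mul(-1, Function('S')(Mul(8, 6), 16)), Function('U')(-9, 22))) = Mul(-282, Add(Mul(-1, -19), Mul(Pow(Add(4, 22), -1), Add(-28, Mul(-7, 22), Mul(2, -9))))) = Mul(-282, Add(19, Mul(Pow(26, -1), Add(-28, -154, -18)))) = Mul(-282, Add(19, Mul(Rational(1, 26), -200))) = Mul(-282, Add(19, Rational(-100, 13))) = Mul(-282, Rational(147, 13)) = Rational(-41454, 13)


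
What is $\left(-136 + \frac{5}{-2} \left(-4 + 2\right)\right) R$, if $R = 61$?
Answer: $-7991$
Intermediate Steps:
$\left(-136 + \frac{5}{-2} \left(-4 + 2\right)\right) R = \left(-136 + \frac{5}{-2} \left(-4 + 2\right)\right) 61 = \left(-136 + 5 \left(- \frac{1}{2}\right) \left(-2\right)\right) 61 = \left(-136 - -5\right) 61 = \left(-136 + 5\right) 61 = \left(-131\right) 61 = -7991$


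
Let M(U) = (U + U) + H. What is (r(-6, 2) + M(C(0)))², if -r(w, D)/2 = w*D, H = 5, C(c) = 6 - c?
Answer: 1681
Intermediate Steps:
M(U) = 5 + 2*U (M(U) = (U + U) + 5 = 2*U + 5 = 5 + 2*U)
r(w, D) = -2*D*w (r(w, D) = -2*w*D = -2*D*w)
(r(-6, 2) + M(C(0)))² = (-2*2*(-6) + (5 + 2*(6 - 1*0)))² = (24 + (5 + 2*(6 + 0)))² = (24 + (5 + 2*6))² = (24 + (5 + 12))² = (24 + 17)² = 41² = 1681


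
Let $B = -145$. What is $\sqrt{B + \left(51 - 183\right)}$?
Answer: $i \sqrt{277} \approx 16.643 i$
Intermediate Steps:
$\sqrt{B + \left(51 - 183\right)} = \sqrt{-145 + \left(51 - 183\right)} = \sqrt{-145 - 132} = \sqrt{-277} = i \sqrt{277}$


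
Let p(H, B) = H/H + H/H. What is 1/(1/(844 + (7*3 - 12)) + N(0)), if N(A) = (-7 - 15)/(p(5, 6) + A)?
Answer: -853/9382 ≈ -0.090919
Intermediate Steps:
p(H, B) = 2 (p(H, B) = 1 + 1 = 2)
N(A) = -22/(2 + A) (N(A) = (-7 - 15)/(2 + A) = -22/(2 + A))
1/(1/(844 + (7*3 - 12)) + N(0)) = 1/(1/(844 + (7*3 - 12)) - 22/(2 + 0)) = 1/(1/(844 + (21 - 12)) - 22/2) = 1/(1/(844 + 9) - 22*½) = 1/(1/853 - 11) = 1/(-9382/853) = -853/9382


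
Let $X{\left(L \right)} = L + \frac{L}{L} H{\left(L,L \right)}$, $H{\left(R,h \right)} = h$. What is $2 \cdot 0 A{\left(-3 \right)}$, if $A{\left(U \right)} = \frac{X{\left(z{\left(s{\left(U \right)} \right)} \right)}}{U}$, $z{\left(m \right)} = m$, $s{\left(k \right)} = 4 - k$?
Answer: $0$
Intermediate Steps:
$X{\left(L \right)} = 2 L$ ($X{\left(L \right)} = L + \frac{L}{L} L = L + 1 L = L + L = 2 L$)
$A{\left(U \right)} = \frac{8 - 2 U}{U}$ ($A{\left(U \right)} = \frac{2 \left(4 - U\right)}{U} = \frac{8 - 2 U}{U}$)
$2 \cdot 0 A{\left(-3 \right)} = 2 \cdot 0 \left(-2 + \frac{8}{-3}\right) = 0 \left(-2 + 8 \left(- \frac{1}{3}\right)\right) = 0 \left(-2 - \frac{8}{3}\right) = 0 \left(- \frac{14}{3}\right) = 0$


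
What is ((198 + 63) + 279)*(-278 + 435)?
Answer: 84780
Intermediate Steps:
((198 + 63) + 279)*(-278 + 435) = (261 + 279)*157 = 540*157 = 84780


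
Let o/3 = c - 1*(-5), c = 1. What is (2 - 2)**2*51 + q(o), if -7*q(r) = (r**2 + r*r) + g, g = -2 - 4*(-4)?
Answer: -662/7 ≈ -94.571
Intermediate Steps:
g = 14 (g = -2 + 16 = 14)
o = 18 (o = 3*(1 - 1*(-5)) = 3*(1 + 5) = 3*6 = 18)
q(r) = -2 - 2*r**2/7 (q(r) = -((r**2 + r*r) + 14)/7 = -((r**2 + r**2) + 14)/7 = -(2*r**2 + 14)/7 = -(14 + 2*r**2)/7 = -2 - 2*r**2/7)
(2 - 2)**2*51 + q(o) = (2 - 2)**2*51 + (-2 - 2/7*18**2) = 0**2*51 + (-2 - 2/7*324) = 0*51 + (-2 - 648/7) = 0 - 662/7 = -662/7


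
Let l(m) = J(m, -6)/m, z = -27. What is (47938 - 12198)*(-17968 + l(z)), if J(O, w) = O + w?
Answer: -5779193740/9 ≈ -6.4213e+8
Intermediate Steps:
l(m) = (-6 + m)/m (l(m) = (m - 6)/m = (-6 + m)/m)
(47938 - 12198)*(-17968 + l(z)) = (47938 - 12198)*(-17968 + (-6 - 27)/(-27)) = 35740*(-17968 - 1/27*(-33)) = 35740*(-17968 + 11/9) = 35740*(-161701/9) = -5779193740/9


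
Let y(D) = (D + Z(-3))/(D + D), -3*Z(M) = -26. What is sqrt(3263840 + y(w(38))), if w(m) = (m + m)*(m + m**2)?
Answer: sqrt(169667484554)/228 ≈ 1806.6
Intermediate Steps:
Z(M) = 26/3 (Z(M) = -1/3*(-26) = 26/3)
w(m) = 2*m*(m + m**2) (w(m) = (2*m)*(m + m**2) = 2*m*(m + m**2))
y(D) = (26/3 + D)/(2*D) (y(D) = (D + 26/3)/(D + D) = (26/3 + D)/((2*D)) = (26/3 + D)*(1/(2*D)) = (26/3 + D)/(2*D))
sqrt(3263840 + y(w(38))) = sqrt(3263840 + (26 + 3*(2*38**2*(1 + 38)))/(6*((2*38**2*(1 + 38))))) = sqrt(3263840 + (26 + 3*(2*1444*39))/(6*((2*1444*39)))) = sqrt(3263840 + (1/6)*(26 + 3*112632)/112632) = sqrt(3263840 + (1/6)*(1/112632)*(26 + 337896)) = sqrt(3263840 + (1/6)*(1/112632)*337922) = sqrt(3263840 + 12997/25992) = sqrt(84833742277/25992) = sqrt(169667484554)/228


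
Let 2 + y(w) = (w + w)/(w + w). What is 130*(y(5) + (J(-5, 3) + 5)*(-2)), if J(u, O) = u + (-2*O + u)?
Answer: 2730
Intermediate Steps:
J(u, O) = -2*O + 2*u (J(u, O) = u + (u - 2*O) = -2*O + 2*u)
y(w) = -1 (y(w) = -2 + (w + w)/(w + w) = -2 + (2*w)/((2*w)) = -2 + (2*w)*(1/(2*w)) = -2 + 1 = -1)
130*(y(5) + (J(-5, 3) + 5)*(-2)) = 130*(-1 + ((-2*3 + 2*(-5)) + 5)*(-2)) = 130*(-1 + ((-6 - 10) + 5)*(-2)) = 130*(-1 + (-16 + 5)*(-2)) = 130*(-1 - 11*(-2)) = 130*(-1 + 22) = 130*21 = 2730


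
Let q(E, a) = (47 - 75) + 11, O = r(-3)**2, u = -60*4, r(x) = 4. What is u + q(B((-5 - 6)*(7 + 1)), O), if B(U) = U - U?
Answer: -257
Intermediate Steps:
B(U) = 0
u = -240
O = 16 (O = 4**2 = 16)
q(E, a) = -17 (q(E, a) = -28 + 11 = -17)
u + q(B((-5 - 6)*(7 + 1)), O) = -240 - 17 = -257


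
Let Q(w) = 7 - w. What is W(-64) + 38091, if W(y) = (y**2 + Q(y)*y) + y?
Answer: 37579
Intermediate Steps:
W(y) = y + y**2 + y*(7 - y) (W(y) = (y**2 + (7 - y)*y) + y = (y**2 + y*(7 - y)) + y = y + y**2 + y*(7 - y))
W(-64) + 38091 = 8*(-64) + 38091 = -512 + 38091 = 37579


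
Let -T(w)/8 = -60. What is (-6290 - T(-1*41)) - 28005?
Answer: -34775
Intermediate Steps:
T(w) = 480 (T(w) = -8*(-60) = 480)
(-6290 - T(-1*41)) - 28005 = (-6290 - 1*480) - 28005 = (-6290 - 480) - 28005 = -6770 - 28005 = -34775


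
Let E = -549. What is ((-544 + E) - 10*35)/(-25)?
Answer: 1443/25 ≈ 57.720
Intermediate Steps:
((-544 + E) - 10*35)/(-25) = ((-544 - 549) - 10*35)/(-25) = -(-1093 - 350)/25 = -1/25*(-1443) = 1443/25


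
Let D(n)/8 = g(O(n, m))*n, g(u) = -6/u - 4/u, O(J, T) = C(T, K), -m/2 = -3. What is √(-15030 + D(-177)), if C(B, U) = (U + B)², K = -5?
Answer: I*√870 ≈ 29.496*I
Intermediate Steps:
m = 6 (m = -2*(-3) = 6)
C(B, U) = (B + U)²
O(J, T) = (-5 + T)² (O(J, T) = (T - 5)² = (-5 + T)²)
g(u) = -10/u
D(n) = -80*n (D(n) = 8*((-10/(-5 + 6)²)*n) = 8*((-10/(1²))*n) = 8*((-10/1)*n) = 8*((-10*1)*n) = 8*(-10*n) = -80*n)
√(-15030 + D(-177)) = √(-15030 - 80*(-177)) = √(-15030 + 14160) = √(-870) = I*√870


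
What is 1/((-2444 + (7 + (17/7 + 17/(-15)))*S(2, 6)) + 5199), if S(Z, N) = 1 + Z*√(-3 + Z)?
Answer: 3046533/8418773588 - 18291*I/8418773588 ≈ 0.00036187 - 2.1726e-6*I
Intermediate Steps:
1/((-2444 + (7 + (17/7 + 17/(-15)))*S(2, 6)) + 5199) = 1/((-2444 + (7 + (17/7 + 17/(-15)))*(1 + 2*√(-3 + 2))) + 5199) = 1/((-2444 + (7 + (17*(⅐) + 17*(-1/15)))*(1 + 2*√(-1))) + 5199) = 1/((-2444 + (7 + (17/7 - 17/15))*(1 + 2*I)) + 5199) = 1/((-2444 + (7 + 136/105)*(1 + 2*I)) + 5199) = 1/((-2444 + 871*(1 + 2*I)/105) + 5199) = 1/((-2444 + (871/105 + 1742*I/105)) + 5199) = 1/((-255749/105 + 1742*I/105) + 5199) = 1/(290146/105 + 1742*I/105) = 2205*(290146/105 - 1742*I/105)/16837547176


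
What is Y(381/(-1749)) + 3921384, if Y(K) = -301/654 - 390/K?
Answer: 325850974025/83058 ≈ 3.9232e+6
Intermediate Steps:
Y(K) = -301/654 - 390/K (Y(K) = -301*1/654 - 390/K = -301/654 - 390/K)
Y(381/(-1749)) + 3921384 = (-301/654 - 390/(381/(-1749))) + 3921384 = (-301/654 - 390/(381*(-1/1749))) + 3921384 = (-301/654 - 390/(-127/583)) + 3921384 = (-301/654 - 390*(-583/127)) + 3921384 = (-301/654 + 227370/127) + 3921384 = 148661753/83058 + 3921384 = 325850974025/83058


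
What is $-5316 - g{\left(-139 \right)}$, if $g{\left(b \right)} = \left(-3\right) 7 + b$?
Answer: $-5156$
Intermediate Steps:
$g{\left(b \right)} = -21 + b$
$-5316 - g{\left(-139 \right)} = -5316 - \left(-21 - 139\right) = -5316 - -160 = -5316 + 160 = -5156$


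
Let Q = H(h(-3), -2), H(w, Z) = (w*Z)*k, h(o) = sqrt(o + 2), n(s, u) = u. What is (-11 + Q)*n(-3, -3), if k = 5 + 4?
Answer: 33 + 54*I ≈ 33.0 + 54.0*I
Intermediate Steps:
k = 9
h(o) = sqrt(2 + o)
H(w, Z) = 9*Z*w (H(w, Z) = (w*Z)*9 = (Z*w)*9 = 9*Z*w)
Q = -18*I (Q = 9*(-2)*sqrt(2 - 3) = 9*(-2)*sqrt(-1) = 9*(-2)*I = -18*I ≈ -18.0*I)
(-11 + Q)*n(-3, -3) = (-11 - 18*I)*(-3) = 33 + 54*I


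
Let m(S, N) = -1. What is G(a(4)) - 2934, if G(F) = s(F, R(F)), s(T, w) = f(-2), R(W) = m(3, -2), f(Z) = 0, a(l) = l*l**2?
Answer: -2934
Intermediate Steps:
a(l) = l**3
R(W) = -1
s(T, w) = 0
G(F) = 0
G(a(4)) - 2934 = 0 - 2934 = -2934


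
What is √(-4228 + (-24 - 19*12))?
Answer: 8*I*√70 ≈ 66.933*I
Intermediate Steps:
√(-4228 + (-24 - 19*12)) = √(-4228 + (-24 - 228)) = √(-4228 - 252) = √(-4480) = 8*I*√70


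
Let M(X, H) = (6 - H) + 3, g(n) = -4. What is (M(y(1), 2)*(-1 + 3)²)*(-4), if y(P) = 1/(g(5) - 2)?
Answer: -112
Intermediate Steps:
y(P) = -⅙ (y(P) = 1/(-4 - 2) = 1/(-6) = -⅙)
M(X, H) = 9 - H
(M(y(1), 2)*(-1 + 3)²)*(-4) = ((9 - 1*2)*(-1 + 3)²)*(-4) = ((9 - 2)*2²)*(-4) = (7*4)*(-4) = 28*(-4) = -112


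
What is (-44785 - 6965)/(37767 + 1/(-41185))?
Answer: -1065661875/777716947 ≈ -1.3702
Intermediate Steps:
(-44785 - 6965)/(37767 + 1/(-41185)) = -51750/(37767 - 1/41185) = -51750/1555433894/41185 = -51750*41185/1555433894 = -1065661875/777716947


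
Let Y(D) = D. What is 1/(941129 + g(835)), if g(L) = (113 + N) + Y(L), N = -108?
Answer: 1/941969 ≈ 1.0616e-6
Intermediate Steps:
g(L) = 5 + L (g(L) = (113 - 108) + L = 5 + L)
1/(941129 + g(835)) = 1/(941129 + (5 + 835)) = 1/(941129 + 840) = 1/941969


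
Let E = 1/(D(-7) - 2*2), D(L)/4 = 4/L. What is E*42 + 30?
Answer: 513/22 ≈ 23.318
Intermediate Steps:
D(L) = 16/L (D(L) = 4*(4/L) = 16/L)
E = -7/44 (E = 1/(16/(-7) - 2*2) = 1/(16*(-⅐) - 4) = 1/(-16/7 - 4) = 1/(-44/7) = -7/44 ≈ -0.15909)
E*42 + 30 = -7/44*42 + 30 = -147/22 + 30 = 513/22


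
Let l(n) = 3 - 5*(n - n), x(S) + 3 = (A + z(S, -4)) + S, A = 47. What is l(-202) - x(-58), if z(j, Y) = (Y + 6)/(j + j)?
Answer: 987/58 ≈ 17.017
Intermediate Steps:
z(j, Y) = (6 + Y)/(2*j) (z(j, Y) = (6 + Y)/((2*j)) = (6 + Y)*(1/(2*j)) = (6 + Y)/(2*j))
x(S) = 44 + S + 1/S (x(S) = -3 + ((47 + (6 - 4)/(2*S)) + S) = -3 + ((47 + (½)*2/S) + S) = -3 + ((47 + 1/S) + S) = -3 + (47 + S + 1/S) = 44 + S + 1/S)
l(n) = 3 (l(n) = 3 - 5*0 = 3 + 0 = 3)
l(-202) - x(-58) = 3 - (44 - 58 + 1/(-58)) = 3 - (44 - 58 - 1/58) = 3 - 1*(-813/58) = 3 + 813/58 = 987/58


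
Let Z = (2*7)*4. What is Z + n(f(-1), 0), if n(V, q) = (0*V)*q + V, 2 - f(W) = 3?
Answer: 55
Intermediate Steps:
f(W) = -1 (f(W) = 2 - 1*3 = 2 - 3 = -1)
n(V, q) = V (n(V, q) = 0*q + V = 0 + V = V)
Z = 56 (Z = 14*4 = 56)
Z + n(f(-1), 0) = 56 - 1 = 55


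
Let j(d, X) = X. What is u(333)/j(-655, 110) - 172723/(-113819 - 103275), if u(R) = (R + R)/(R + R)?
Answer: 4804156/5970085 ≈ 0.80470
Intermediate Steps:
u(R) = 1 (u(R) = (2*R)/((2*R)) = (2*R)*(1/(2*R)) = 1)
u(333)/j(-655, 110) - 172723/(-113819 - 103275) = 1/110 - 172723/(-113819 - 103275) = 1*(1/110) - 172723/(-217094) = 1/110 - 172723*(-1/217094) = 1/110 + 172723/217094 = 4804156/5970085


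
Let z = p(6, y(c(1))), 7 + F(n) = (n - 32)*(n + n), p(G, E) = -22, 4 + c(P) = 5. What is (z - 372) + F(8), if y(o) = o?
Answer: -785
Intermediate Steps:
c(P) = 1 (c(P) = -4 + 5 = 1)
F(n) = -7 + 2*n*(-32 + n) (F(n) = -7 + (n - 32)*(n + n) = -7 + (-32 + n)*(2*n) = -7 + 2*n*(-32 + n))
z = -22
(z - 372) + F(8) = (-22 - 372) + (-7 - 64*8 + 2*8**2) = -394 + (-7 - 512 + 2*64) = -394 + (-7 - 512 + 128) = -394 - 391 = -785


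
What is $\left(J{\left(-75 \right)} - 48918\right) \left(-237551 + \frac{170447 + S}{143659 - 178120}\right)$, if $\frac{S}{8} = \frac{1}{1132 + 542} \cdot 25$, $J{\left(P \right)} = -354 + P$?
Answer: $\frac{37569679055899418}{3204873} \approx 1.1723 \cdot 10^{10}$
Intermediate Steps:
$S = \frac{100}{837}$ ($S = 8 \frac{1}{1132 + 542} \cdot 25 = 8 \cdot \frac{1}{1674} \cdot 25 = 8 \cdot \frac{25}{1674} = \frac{100}{837} \approx 0.11947$)
$\left(J{\left(-75 \right)} - 48918\right) \left(-237551 + \frac{170447 + S}{143659 - 178120}\right) = \left(\left(-354 - 75\right) - 48918\right) \left(-237551 + \frac{170447 + \frac{100}{837}}{143659 - 178120}\right) = \left(-429 - 48918\right) \left(-237551 + \frac{142664239}{837 \left(-34461\right)}\right) = - 49347 \left(-237551 + \frac{142664239}{837} \left(- \frac{1}{34461}\right)\right) = - 49347 \left(-237551 - \frac{142664239}{28843857}\right) = \left(-49347\right) \left(- \frac{6852029738446}{28843857}\right) = \frac{37569679055899418}{3204873}$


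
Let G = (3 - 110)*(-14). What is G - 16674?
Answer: -15176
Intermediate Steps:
G = 1498 (G = -107*(-14) = 1498)
G - 16674 = 1498 - 16674 = -15176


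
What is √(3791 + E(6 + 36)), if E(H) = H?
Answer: √3833 ≈ 61.911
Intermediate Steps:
√(3791 + E(6 + 36)) = √(3791 + (6 + 36)) = √(3791 + 42) = √3833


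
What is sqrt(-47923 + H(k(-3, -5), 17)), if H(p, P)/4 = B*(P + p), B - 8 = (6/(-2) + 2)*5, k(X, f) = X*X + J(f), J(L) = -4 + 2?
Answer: I*sqrt(47635) ≈ 218.25*I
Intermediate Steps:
J(L) = -2
k(X, f) = -2 + X**2 (k(X, f) = X*X - 2 = X**2 - 2 = -2 + X**2)
B = 3 (B = 8 + (6/(-2) + 2)*5 = 8 + (6*(-1/2) + 2)*5 = 8 + (-3 + 2)*5 = 8 - 1*5 = 8 - 5 = 3)
H(p, P) = 12*P + 12*p (H(p, P) = 4*(3*(P + p)) = 4*(3*P + 3*p) = 12*P + 12*p)
sqrt(-47923 + H(k(-3, -5), 17)) = sqrt(-47923 + (12*17 + 12*(-2 + (-3)**2))) = sqrt(-47923 + (204 + 12*(-2 + 9))) = sqrt(-47923 + (204 + 12*7)) = sqrt(-47923 + (204 + 84)) = sqrt(-47923 + 288) = sqrt(-47635) = I*sqrt(47635)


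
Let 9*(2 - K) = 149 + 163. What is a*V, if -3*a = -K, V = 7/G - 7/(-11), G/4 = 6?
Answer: -12005/1188 ≈ -10.105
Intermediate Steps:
K = -98/3 (K = 2 - (149 + 163)/9 = 2 - ⅑*312 = 2 - 104/3 = -98/3 ≈ -32.667)
G = 24 (G = 4*6 = 24)
V = 245/264 (V = 7/24 - 7/(-11) = 7*(1/24) - 7*(-1/11) = 7/24 + 7/11 = 245/264 ≈ 0.92803)
a = -98/9 (a = -(-1)*(-98)/(3*3) = -⅓*98/3 = -98/9 ≈ -10.889)
a*V = -98/9*245/264 = -12005/1188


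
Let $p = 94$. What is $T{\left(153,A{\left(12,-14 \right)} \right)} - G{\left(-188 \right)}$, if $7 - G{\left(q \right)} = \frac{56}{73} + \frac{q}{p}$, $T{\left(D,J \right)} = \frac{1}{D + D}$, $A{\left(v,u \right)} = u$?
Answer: $- \frac{183833}{22338} \approx -8.2296$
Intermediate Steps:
$T{\left(D,J \right)} = \frac{1}{2 D}$
$G{\left(q \right)} = \frac{455}{73} - \frac{q}{94}$ ($G{\left(q \right)} = 7 - \left(\frac{56}{73} + \frac{q}{94}\right) = \frac{455}{73} - \frac{q}{94}$)
$T{\left(153,A{\left(12,-14 \right)} \right)} - G{\left(-188 \right)} = \frac{1}{2 \cdot 153} - \left(\frac{455}{73} - -2\right) = \frac{1}{2} \cdot \frac{1}{153} - \left(\frac{455}{73} + 2\right) = \frac{1}{306} - \frac{601}{73} = - \frac{183833}{22338}$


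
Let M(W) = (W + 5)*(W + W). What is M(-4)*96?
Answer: -768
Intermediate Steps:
M(W) = 2*W*(5 + W) (M(W) = (5 + W)*(2*W) = 2*W*(5 + W))
M(-4)*96 = (2*(-4)*(5 - 4))*96 = (2*(-4)*1)*96 = -8*96 = -768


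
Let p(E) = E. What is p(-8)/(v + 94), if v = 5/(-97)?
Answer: -776/9113 ≈ -0.085153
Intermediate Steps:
v = -5/97 (v = 5*(-1/97) = -5/97 ≈ -0.051546)
p(-8)/(v + 94) = -8/(-5/97 + 94) = -8/9113/97 = -8*97/9113 = -776/9113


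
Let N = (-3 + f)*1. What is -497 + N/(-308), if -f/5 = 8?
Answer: -153033/308 ≈ -496.86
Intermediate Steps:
f = -40 (f = -5*8 = -40)
N = -43 (N = (-3 - 40)*1 = -43*1 = -43)
-497 + N/(-308) = -497 - 43/(-308) = -497 - 1/308*(-43) = -497 + 43/308 = -153033/308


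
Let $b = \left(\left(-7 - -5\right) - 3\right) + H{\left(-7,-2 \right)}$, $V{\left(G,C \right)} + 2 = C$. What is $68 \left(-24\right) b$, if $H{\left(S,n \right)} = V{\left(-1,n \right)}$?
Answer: $14688$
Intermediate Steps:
$V{\left(G,C \right)} = -2 + C$
$H{\left(S,n \right)} = -2 + n$
$b = -9$ ($b = \left(\left(-7 - -5\right) - 3\right) - 4 = \left(\left(-7 + 5\right) - 3\right) - 4 = \left(-2 - 3\right) - 4 = -5 - 4 = -9$)
$68 \left(-24\right) b = 68 \left(-24\right) \left(-9\right) = \left(-1632\right) \left(-9\right) = 14688$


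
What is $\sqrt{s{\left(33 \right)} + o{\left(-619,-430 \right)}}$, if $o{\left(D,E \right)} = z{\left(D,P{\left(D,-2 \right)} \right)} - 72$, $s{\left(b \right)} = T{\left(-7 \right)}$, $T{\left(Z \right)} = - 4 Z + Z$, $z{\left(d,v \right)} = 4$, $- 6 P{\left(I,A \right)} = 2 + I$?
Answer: $i \sqrt{47} \approx 6.8557 i$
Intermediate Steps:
$P{\left(I,A \right)} = - \frac{1}{3} - \frac{I}{6}$ ($P{\left(I,A \right)} = - \frac{2 + I}{6} = - \frac{1}{3} - \frac{I}{6}$)
$T{\left(Z \right)} = - 3 Z$
$s{\left(b \right)} = 21$ ($s{\left(b \right)} = \left(-3\right) \left(-7\right) = 21$)
$o{\left(D,E \right)} = -68$ ($o{\left(D,E \right)} = 4 - 72 = -68$)
$\sqrt{s{\left(33 \right)} + o{\left(-619,-430 \right)}} = \sqrt{21 - 68} = \sqrt{-47} = i \sqrt{47}$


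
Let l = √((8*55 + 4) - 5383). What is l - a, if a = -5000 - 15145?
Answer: 20145 + I*√4939 ≈ 20145.0 + 70.278*I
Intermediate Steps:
a = -20145
l = I*√4939 (l = √((440 + 4) - 5383) = √(444 - 5383) = √(-4939) = I*√4939 ≈ 70.278*I)
l - a = I*√4939 - 1*(-20145) = I*√4939 + 20145 = 20145 + I*√4939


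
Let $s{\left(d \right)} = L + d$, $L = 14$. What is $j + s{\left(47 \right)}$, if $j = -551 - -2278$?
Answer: $1788$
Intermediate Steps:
$s{\left(d \right)} = 14 + d$
$j = 1727$ ($j = -551 + 2278 = 1727$)
$j + s{\left(47 \right)} = 1727 + \left(14 + 47\right) = 1727 + 61 = 1788$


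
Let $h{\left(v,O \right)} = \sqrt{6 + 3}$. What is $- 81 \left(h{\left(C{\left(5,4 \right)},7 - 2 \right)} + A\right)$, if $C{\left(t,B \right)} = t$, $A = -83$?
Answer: $6480$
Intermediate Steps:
$h{\left(v,O \right)} = 3$ ($h{\left(v,O \right)} = \sqrt{9} = 3$)
$- 81 \left(h{\left(C{\left(5,4 \right)},7 - 2 \right)} + A\right) = - 81 \left(3 - 83\right) = \left(-81\right) \left(-80\right) = 6480$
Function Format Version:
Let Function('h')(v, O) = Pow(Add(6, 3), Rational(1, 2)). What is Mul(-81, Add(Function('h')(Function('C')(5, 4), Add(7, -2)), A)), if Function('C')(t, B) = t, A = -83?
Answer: 6480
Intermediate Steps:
Function('h')(v, O) = 3 (Function('h')(v, O) = Pow(9, Rational(1, 2)) = 3)
Mul(-81, Add(Function('h')(Function('C')(5, 4), Add(7, -2)), A)) = Mul(-81, Add(3, -83)) = Mul(-81, -80) = 6480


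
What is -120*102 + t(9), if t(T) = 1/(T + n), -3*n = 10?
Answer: -208077/17 ≈ -12240.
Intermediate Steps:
n = -10/3 (n = -⅓*10 = -10/3 ≈ -3.3333)
t(T) = 1/(-10/3 + T) (t(T) = 1/(T - 10/3) = 1/(-10/3 + T))
-120*102 + t(9) = -120*102 + 3/(-10 + 3*9) = -12240 + 3/(-10 + 27) = -12240 + 3/17 = -208077/17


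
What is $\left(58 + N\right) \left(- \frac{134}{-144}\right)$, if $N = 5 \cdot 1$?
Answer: $\frac{469}{8} \approx 58.625$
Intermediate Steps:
$N = 5$
$\left(58 + N\right) \left(- \frac{134}{-144}\right) = \left(58 + 5\right) \left(- \frac{134}{-144}\right) = 63 \left(\left(-134\right) \left(- \frac{1}{144}\right)\right) = 63 \cdot \frac{67}{72} = \frac{469}{8}$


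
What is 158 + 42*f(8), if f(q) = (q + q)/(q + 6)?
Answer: 206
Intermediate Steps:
f(q) = 2*q/(6 + q) (f(q) = (2*q)/(6 + q) = 2*q/(6 + q))
158 + 42*f(8) = 158 + 42*(2*8/(6 + 8)) = 158 + 42*(2*8/14) = 158 + 42*(2*8*(1/14)) = 158 + 42*(8/7) = 158 + 48 = 206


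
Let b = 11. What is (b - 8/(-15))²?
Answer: 29929/225 ≈ 133.02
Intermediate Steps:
(b - 8/(-15))² = (11 - 8/(-15))² = (11 - 8*(-1/15))² = (11 + 8/15)² = (173/15)² = 29929/225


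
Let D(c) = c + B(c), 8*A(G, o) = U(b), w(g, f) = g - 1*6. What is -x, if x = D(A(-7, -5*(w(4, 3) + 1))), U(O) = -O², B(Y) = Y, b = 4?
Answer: 4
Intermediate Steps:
w(g, f) = -6 + g (w(g, f) = g - 6 = -6 + g)
A(G, o) = -2 (A(G, o) = (-1*4²)/8 = (-1*16)/8 = (⅛)*(-16) = -2)
D(c) = 2*c (D(c) = c + c = 2*c)
x = -4 (x = 2*(-2) = -4)
-x = -1*(-4) = 4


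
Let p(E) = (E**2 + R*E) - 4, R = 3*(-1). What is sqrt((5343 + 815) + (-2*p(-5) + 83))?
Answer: sqrt(6169) ≈ 78.543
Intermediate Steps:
R = -3
p(E) = -4 + E**2 - 3*E (p(E) = (E**2 - 3*E) - 4 = -4 + E**2 - 3*E)
sqrt((5343 + 815) + (-2*p(-5) + 83)) = sqrt((5343 + 815) + (-2*(-4 + (-5)**2 - 3*(-5)) + 83)) = sqrt(6158 + (-2*(-4 + 25 + 15) + 83)) = sqrt(6158 + (-2*36 + 83)) = sqrt(6158 + (-72 + 83)) = sqrt(6158 + 11) = sqrt(6169)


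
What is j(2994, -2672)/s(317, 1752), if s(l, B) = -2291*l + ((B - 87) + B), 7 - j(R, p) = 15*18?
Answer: 263/722830 ≈ 0.00036385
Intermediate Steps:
j(R, p) = -263 (j(R, p) = 7 - 15*18 = 7 - 1*270 = 7 - 270 = -263)
s(l, B) = -87 - 2291*l + 2*B (s(l, B) = -2291*l + ((-87 + B) + B) = -2291*l + (-87 + 2*B) = -87 - 2291*l + 2*B)
j(2994, -2672)/s(317, 1752) = -263/(-87 - 2291*317 + 2*1752) = -263/(-87 - 726247 + 3504) = -263/(-722830) = -263*(-1/722830) = 263/722830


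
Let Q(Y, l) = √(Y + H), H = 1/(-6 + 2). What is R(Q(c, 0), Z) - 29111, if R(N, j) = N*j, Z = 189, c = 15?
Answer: -29111 + 189*√59/2 ≈ -28385.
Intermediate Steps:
H = -¼ (H = 1/(-4) = -¼ ≈ -0.25000)
Q(Y, l) = √(-¼ + Y) (Q(Y, l) = √(Y - ¼) = √(-¼ + Y))
R(Q(c, 0), Z) - 29111 = (√(-1 + 4*15)/2)*189 - 29111 = (√(-1 + 60)/2)*189 - 29111 = (√59/2)*189 - 29111 = 189*√59/2 - 29111 = -29111 + 189*√59/2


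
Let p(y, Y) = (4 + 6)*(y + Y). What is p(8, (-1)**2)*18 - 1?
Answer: 1619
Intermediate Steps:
p(y, Y) = 10*Y + 10*y (p(y, Y) = 10*(Y + y) = 10*Y + 10*y)
p(8, (-1)**2)*18 - 1 = (10*(-1)**2 + 10*8)*18 - 1 = (10*1 + 80)*18 - 1 = (10 + 80)*18 - 1 = 90*18 - 1 = 1620 - 1 = 1619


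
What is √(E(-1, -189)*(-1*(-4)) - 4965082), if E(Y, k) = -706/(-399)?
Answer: I*√790444892706/399 ≈ 2228.2*I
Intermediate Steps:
E(Y, k) = 706/399 (E(Y, k) = -706*(-1/399) = 706/399)
√(E(-1, -189)*(-1*(-4)) - 4965082) = √(706*(-1*(-4))/399 - 4965082) = √((706/399)*4 - 4965082) = √(2824/399 - 4965082) = √(-1981064894/399) = I*√790444892706/399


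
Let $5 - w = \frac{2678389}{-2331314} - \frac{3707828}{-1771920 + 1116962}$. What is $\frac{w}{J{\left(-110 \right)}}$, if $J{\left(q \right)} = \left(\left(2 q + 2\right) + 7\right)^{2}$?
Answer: $\frac{372342375365}{33989841378492526} \approx 1.0955 \cdot 10^{-5}$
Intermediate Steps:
$J{\left(q \right)} = \left(9 + 2 q\right)^{2}$ ($J{\left(q \right)} = \left(\left(2 + 2 q\right) + 7\right)^{2} = \left(9 + 2 q\right)^{2}$)
$w = \frac{372342375365}{763456377406}$ ($w = 5 - \left(\frac{2678389}{-2331314} - \frac{3707828}{-1771920 + 1116962}\right) = 5 - \left(2678389 \left(- \frac{1}{2331314}\right) - \frac{3707828}{-654958}\right) = 5 - \left(- \frac{2678389}{2331314} - - \frac{1853914}{327479}\right) = 5 - \left(- \frac{2678389}{2331314} + \frac{1853914}{327479}\right) = 5 - \frac{3444939511665}{763456377406} = \frac{372342375365}{763456377406} \approx 0.48771$)
$\frac{w}{J{\left(-110 \right)}} = \frac{372342375365}{763456377406 \left(9 + 2 \left(-110\right)\right)^{2}} = \frac{372342375365}{763456377406 \left(9 - 220\right)^{2}} = \frac{372342375365}{763456377406 \left(-211\right)^{2}} = \frac{372342375365}{763456377406 \cdot 44521} = \frac{372342375365}{763456377406} \cdot \frac{1}{44521} = \frac{372342375365}{33989841378492526}$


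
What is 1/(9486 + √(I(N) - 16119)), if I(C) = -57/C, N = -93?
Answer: 147033/1395004873 - I*√15489770/2790009746 ≈ 0.0001054 - 1.4106e-6*I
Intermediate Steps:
1/(9486 + √(I(N) - 16119)) = 1/(9486 + √(-57/(-93) - 16119)) = 1/(9486 + √(-57*(-1/93) - 16119)) = 1/(9486 + √(19/31 - 16119)) = 1/(9486 + √(-499670/31)) = 1/(9486 + I*√15489770/31)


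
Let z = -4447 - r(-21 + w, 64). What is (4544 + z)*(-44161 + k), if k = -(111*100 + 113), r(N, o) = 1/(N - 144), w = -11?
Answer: -42972741/8 ≈ -5.3716e+6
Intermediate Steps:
r(N, o) = 1/(-144 + N)
z = -782671/176 (z = -4447 - 1/(-144 + (-21 - 11)) = -4447 - 1/(-144 - 32) = -4447 - 1/(-176) = -4447 - 1*(-1/176) = -4447 + 1/176 = -782671/176 ≈ -4447.0)
k = -11213 (k = -(11100 + 113) = -1*11213 = -11213)
(4544 + z)*(-44161 + k) = (4544 - 782671/176)*(-44161 - 11213) = (17073/176)*(-55374) = -42972741/8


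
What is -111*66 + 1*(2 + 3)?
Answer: -7321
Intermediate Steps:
-111*66 + 1*(2 + 3) = -7326 + 1*5 = -7326 + 5 = -7321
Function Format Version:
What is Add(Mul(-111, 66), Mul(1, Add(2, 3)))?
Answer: -7321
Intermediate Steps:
Add(Mul(-111, 66), Mul(1, Add(2, 3))) = Add(-7326, Mul(1, 5)) = Add(-7326, 5) = -7321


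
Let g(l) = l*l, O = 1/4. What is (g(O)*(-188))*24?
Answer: -282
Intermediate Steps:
O = ¼ ≈ 0.25000
g(l) = l²
(g(O)*(-188))*24 = ((¼)²*(-188))*24 = ((1/16)*(-188))*24 = -47/4*24 = -282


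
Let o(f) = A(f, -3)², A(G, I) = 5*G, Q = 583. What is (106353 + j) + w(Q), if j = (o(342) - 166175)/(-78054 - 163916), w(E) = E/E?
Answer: 5146343891/48394 ≈ 1.0634e+5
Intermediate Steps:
w(E) = 1
o(f) = 25*f² (o(f) = (5*f)² = 25*f²)
j = -551585/48394 (j = (25*342² - 166175)/(-78054 - 163916) = (25*116964 - 166175)/(-241970) = (2924100 - 166175)*(-1/241970) = 2757925*(-1/241970) = -551585/48394 ≈ -11.398)
(106353 + j) + w(Q) = (106353 - 551585/48394) + 1 = 5146295497/48394 + 1 = 5146343891/48394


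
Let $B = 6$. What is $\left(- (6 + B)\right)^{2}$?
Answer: $144$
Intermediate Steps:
$\left(- (6 + B)\right)^{2} = \left(- (6 + 6)\right)^{2} = \left(\left(-1\right) 12\right)^{2} = \left(-12\right)^{2} = 144$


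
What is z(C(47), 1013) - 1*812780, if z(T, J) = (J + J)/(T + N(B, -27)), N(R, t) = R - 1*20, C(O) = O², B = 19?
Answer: -897308107/1104 ≈ -8.1278e+5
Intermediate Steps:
N(R, t) = -20 + R (N(R, t) = R - 20 = -20 + R)
z(T, J) = 2*J/(-1 + T) (z(T, J) = (J + J)/(T + (-20 + 19)) = (2*J)/(T - 1) = (2*J)/(-1 + T) = 2*J/(-1 + T))
z(C(47), 1013) - 1*812780 = 2*1013/(-1 + 47²) - 1*812780 = 2*1013/(-1 + 2209) - 812780 = 2*1013/2208 - 812780 = 2*1013*(1/2208) - 812780 = 1013/1104 - 812780 = -897308107/1104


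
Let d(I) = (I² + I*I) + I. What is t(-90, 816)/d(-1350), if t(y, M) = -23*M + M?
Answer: -2992/607275 ≈ -0.0049269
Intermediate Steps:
t(y, M) = -22*M
d(I) = I + 2*I² (d(I) = (I² + I²) + I = 2*I² + I = I + 2*I²)
t(-90, 816)/d(-1350) = (-22*816)/((-1350*(1 + 2*(-1350)))) = -17952*(-1/(1350*(1 - 2700))) = -17952/((-1350*(-2699))) = -17952/3643650 = -17952*1/3643650 = -2992/607275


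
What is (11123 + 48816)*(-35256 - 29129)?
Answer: -3859172515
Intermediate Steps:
(11123 + 48816)*(-35256 - 29129) = 59939*(-64385) = -3859172515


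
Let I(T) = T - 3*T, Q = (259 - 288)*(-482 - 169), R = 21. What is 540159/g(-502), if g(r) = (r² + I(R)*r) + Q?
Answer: 540159/291967 ≈ 1.8501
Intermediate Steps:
Q = 18879 (Q = -29*(-651) = 18879)
I(T) = -2*T
g(r) = 18879 + r² - 42*r (g(r) = (r² + (-2*21)*r) + 18879 = (r² - 42*r) + 18879 = 18879 + r² - 42*r)
540159/g(-502) = 540159/(18879 + (-502)² - 42*(-502)) = 540159/(18879 + 252004 + 21084) = 540159/291967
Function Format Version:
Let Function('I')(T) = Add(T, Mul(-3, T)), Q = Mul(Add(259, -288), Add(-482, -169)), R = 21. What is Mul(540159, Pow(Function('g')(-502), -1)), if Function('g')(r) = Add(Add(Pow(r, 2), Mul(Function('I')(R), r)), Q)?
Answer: Rational(540159, 291967) ≈ 1.8501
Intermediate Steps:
Q = 18879 (Q = Mul(-29, -651) = 18879)
Function('I')(T) = Mul(-2, T)
Function('g')(r) = Add(18879, Pow(r, 2), Mul(-42, r)) (Function('g')(r) = Add(Add(Pow(r, 2), Mul(Mul(-2, 21), r)), 18879) = Add(Add(Pow(r, 2), Mul(-42, r)), 18879) = Add(18879, Pow(r, 2), Mul(-42, r)))
Mul(540159, Pow(Function('g')(-502), -1)) = Mul(540159, Pow(Add(18879, Pow(-502, 2), Mul(-42, -502)), -1)) = Mul(540159, Pow(Add(18879, 252004, 21084), -1)) = Mul(540159, Pow(291967, -1)) = Mul(540159, Rational(1, 291967)) = Rational(540159, 291967)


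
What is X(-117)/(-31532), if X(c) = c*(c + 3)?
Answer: -6669/15766 ≈ -0.42300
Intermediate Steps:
X(c) = c*(3 + c)
X(-117)/(-31532) = -117*(3 - 117)/(-31532) = -117*(-114)*(-1/31532) = 13338*(-1/31532) = -6669/15766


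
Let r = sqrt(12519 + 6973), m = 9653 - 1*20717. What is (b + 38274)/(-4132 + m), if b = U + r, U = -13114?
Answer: -6290/3799 - sqrt(4873)/7598 ≈ -1.6649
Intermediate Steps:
m = -11064 (m = 9653 - 20717 = -11064)
r = 2*sqrt(4873) (r = sqrt(19492) = 2*sqrt(4873) ≈ 139.61)
b = -13114 + 2*sqrt(4873) ≈ -12974.
(b + 38274)/(-4132 + m) = ((-13114 + 2*sqrt(4873)) + 38274)/(-4132 - 11064) = (25160 + 2*sqrt(4873))/(-15196) = (25160 + 2*sqrt(4873))*(-1/15196) = -6290/3799 - sqrt(4873)/7598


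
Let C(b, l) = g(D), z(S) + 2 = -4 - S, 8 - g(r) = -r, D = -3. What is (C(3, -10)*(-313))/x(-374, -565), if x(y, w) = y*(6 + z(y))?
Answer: 1565/139876 ≈ 0.011188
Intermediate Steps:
g(r) = 8 + r (g(r) = 8 - (-1)*r = 8 + r)
z(S) = -6 - S (z(S) = -2 + (-4 - S) = -6 - S)
C(b, l) = 5 (C(b, l) = 8 - 3 = 5)
x(y, w) = -y**2 (x(y, w) = y*(6 + (-6 - y)) = y*(-y) = -y**2)
(C(3, -10)*(-313))/x(-374, -565) = (5*(-313))/((-1*(-374)**2)) = -1565/((-1*139876)) = -1565/(-139876) = -1565*(-1/139876) = 1565/139876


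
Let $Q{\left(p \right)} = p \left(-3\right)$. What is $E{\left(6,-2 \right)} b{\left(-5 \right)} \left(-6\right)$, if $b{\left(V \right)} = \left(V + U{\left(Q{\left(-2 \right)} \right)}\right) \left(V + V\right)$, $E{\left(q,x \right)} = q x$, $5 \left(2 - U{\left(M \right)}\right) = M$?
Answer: $3024$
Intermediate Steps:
$Q{\left(p \right)} = - 3 p$
$U{\left(M \right)} = 2 - \frac{M}{5}$
$b{\left(V \right)} = 2 V \left(\frac{4}{5} + V\right)$ ($b{\left(V \right)} = \left(V + \left(2 - \frac{\left(-3\right) \left(-2\right)}{5}\right)\right) \left(V + V\right) = \left(V + \left(2 - \frac{6}{5}\right)\right) 2 V = \left(V + \frac{4}{5}\right) 2 V = \left(\frac{4}{5} + V\right) 2 V = 2 V \left(\frac{4}{5} + V\right)$)
$E{\left(6,-2 \right)} b{\left(-5 \right)} \left(-6\right) = 6 \left(-2\right) \frac{2}{5} \left(-5\right) \left(4 + 5 \left(-5\right)\right) \left(-6\right) = - 12 \cdot \frac{2}{5} \left(-5\right) \left(4 - 25\right) \left(-6\right) = - 12 \cdot \frac{2}{5} \left(-5\right) \left(-21\right) \left(-6\right) = \left(-12\right) 42 \left(-6\right) = \left(-504\right) \left(-6\right) = 3024$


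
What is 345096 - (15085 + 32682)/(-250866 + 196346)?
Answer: 18814681687/54520 ≈ 3.4510e+5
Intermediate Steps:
345096 - (15085 + 32682)/(-250866 + 196346) = 345096 - 47767/(-54520) = 345096 - 47767*(-1)/54520 = 345096 - 1*(-47767/54520) = 345096 + 47767/54520 = 18814681687/54520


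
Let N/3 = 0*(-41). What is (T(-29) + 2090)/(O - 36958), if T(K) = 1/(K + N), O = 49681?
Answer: 20203/122989 ≈ 0.16427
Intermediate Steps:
N = 0 (N = 3*(0*(-41)) = 3*0 = 0)
T(K) = 1/K (T(K) = 1/(K + 0) = 1/K)
(T(-29) + 2090)/(O - 36958) = (1/(-29) + 2090)/(49681 - 36958) = (-1/29 + 2090)/12723 = (60609/29)*(1/12723) = 20203/122989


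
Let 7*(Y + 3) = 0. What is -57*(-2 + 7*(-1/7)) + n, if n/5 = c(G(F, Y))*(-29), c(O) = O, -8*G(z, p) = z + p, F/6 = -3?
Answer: -1677/8 ≈ -209.63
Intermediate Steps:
Y = -3 (Y = -3 + (⅐)*0 = -3 + 0 = -3)
F = -18 (F = 6*(-3) = -18)
G(z, p) = -p/8 - z/8 (G(z, p) = -(z + p)/8 = -(p + z)/8 = -p/8 - z/8)
n = -3045/8 (n = 5*((-⅛*(-3) - ⅛*(-18))*(-29)) = 5*((3/8 + 9/4)*(-29)) = 5*((21/8)*(-29)) = 5*(-609/8) = -3045/8 ≈ -380.63)
-57*(-2 + 7*(-1/7)) + n = -57*(-2 + 7*(-1/7)) - 3045/8 = -57*(-2 + 7*(-1*⅐)) - 3045/8 = -57*(-2 + 7*(-⅐)) - 3045/8 = -57*(-2 - 1) - 3045/8 = -57*(-3) - 3045/8 = 171 - 3045/8 = -1677/8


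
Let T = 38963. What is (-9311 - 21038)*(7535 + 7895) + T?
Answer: -468246107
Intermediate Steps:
(-9311 - 21038)*(7535 + 7895) + T = (-9311 - 21038)*(7535 + 7895) + 38963 = -30349*15430 + 38963 = -468285070 + 38963 = -468246107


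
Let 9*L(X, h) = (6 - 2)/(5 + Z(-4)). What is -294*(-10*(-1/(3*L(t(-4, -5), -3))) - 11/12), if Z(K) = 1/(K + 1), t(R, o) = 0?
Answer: -20041/2 ≈ -10021.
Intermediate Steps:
Z(K) = 1/(1 + K)
L(X, h) = 2/21 (L(X, h) = ((6 - 2)/(5 + 1/(1 - 4)))/9 = (4/(5 + 1/(-3)))/9 = (4/(5 - ⅓))/9 = (4/(14/3))/9 = (4*(3/14))/9 = (⅑)*(6/7) = 2/21)
-294*(-10*(-1/(3*L(t(-4, -5), -3))) - 11/12) = -294*(-10/((-3*2/21)) - 11/12) = -294*(-10/(-2/7) - 11*1/12) = -294*(-10*(-7/2) - 11/12) = -294*(35 - 11/12) = -294*409/12 = -20041/2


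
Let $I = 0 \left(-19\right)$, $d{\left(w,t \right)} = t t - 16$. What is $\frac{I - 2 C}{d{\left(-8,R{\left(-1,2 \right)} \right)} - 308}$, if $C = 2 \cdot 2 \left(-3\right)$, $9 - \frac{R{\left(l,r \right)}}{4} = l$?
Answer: $\frac{6}{319} \approx 0.018809$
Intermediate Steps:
$R{\left(l,r \right)} = 36 - 4 l$
$d{\left(w,t \right)} = -16 + t^{2}$ ($d{\left(w,t \right)} = t^{2} - 16 = -16 + t^{2}$)
$C = -12$ ($C = 4 \left(-3\right) = -12$)
$I = 0$
$\frac{I - 2 C}{d{\left(-8,R{\left(-1,2 \right)} \right)} - 308} = \frac{0 - -24}{\left(-16 + \left(36 - -4\right)^{2}\right) - 308} = \frac{0 + 24}{\left(-16 + \left(36 + 4\right)^{2}\right) - 308} = \frac{24}{\left(-16 + 40^{2}\right) - 308} = \frac{24}{\left(-16 + 1600\right) - 308} = \frac{24}{1584 - 308} = \frac{24}{1276} = 24 \cdot \frac{1}{1276} = \frac{6}{319}$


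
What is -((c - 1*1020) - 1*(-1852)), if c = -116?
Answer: -716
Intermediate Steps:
-((c - 1*1020) - 1*(-1852)) = -((-116 - 1*1020) - 1*(-1852)) = -((-116 - 1020) + 1852) = -(-1136 + 1852) = -1*716 = -716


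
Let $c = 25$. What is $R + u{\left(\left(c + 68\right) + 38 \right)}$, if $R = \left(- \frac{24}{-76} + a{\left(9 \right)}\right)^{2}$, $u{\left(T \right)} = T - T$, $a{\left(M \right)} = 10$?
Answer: $\frac{38416}{361} \approx 106.42$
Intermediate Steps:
$u{\left(T \right)} = 0$
$R = \frac{38416}{361}$ ($R = \left(- \frac{24}{-76} + 10\right)^{2} = \left(\left(-24\right) \left(- \frac{1}{76}\right) + 10\right)^{2} = \left(\frac{6}{19} + 10\right)^{2} = \left(\frac{196}{19}\right)^{2} = \frac{38416}{361} \approx 106.42$)
$R + u{\left(\left(c + 68\right) + 38 \right)} = \frac{38416}{361} + 0 = \frac{38416}{361}$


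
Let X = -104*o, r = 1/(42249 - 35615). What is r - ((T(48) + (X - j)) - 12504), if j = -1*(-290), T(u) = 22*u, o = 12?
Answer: 86149125/6634 ≈ 12986.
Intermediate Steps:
r = 1/6634 ≈ 0.00015074
X = -1248 (X = -104*12 = -1248)
j = 290
r - ((T(48) + (X - j)) - 12504) = 1/6634 - ((22*48 + (-1248 - 1*290)) - 12504) = 1/6634 - ((1056 + (-1248 - 290)) - 12504) = 1/6634 - ((1056 - 1538) - 12504) = 1/6634 - (-482 - 12504) = 1/6634 - 1*(-12986) = 1/6634 + 12986 = 86149125/6634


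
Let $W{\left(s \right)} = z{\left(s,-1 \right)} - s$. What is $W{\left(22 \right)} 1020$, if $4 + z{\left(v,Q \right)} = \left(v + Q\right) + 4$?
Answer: $-1020$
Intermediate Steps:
$z{\left(v,Q \right)} = Q + v$ ($z{\left(v,Q \right)} = -4 + \left(\left(v + Q\right) + 4\right) = -4 + \left(\left(Q + v\right) + 4\right) = -4 + \left(4 + Q + v\right) = Q + v$)
$W{\left(s \right)} = -1$ ($W{\left(s \right)} = \left(-1 + s\right) - s = -1$)
$W{\left(22 \right)} 1020 = \left(-1\right) 1020 = -1020$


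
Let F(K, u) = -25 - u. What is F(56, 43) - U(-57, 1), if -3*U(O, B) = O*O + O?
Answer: 996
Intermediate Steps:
U(O, B) = -O/3 - O**2/3 (U(O, B) = -(O*O + O)/3 = -(O**2 + O)/3 = -(O + O**2)/3 = -O/3 - O**2/3)
F(56, 43) - U(-57, 1) = (-25 - 1*43) - (-1)*(-57)*(1 - 57)/3 = (-25 - 43) - (-1)*(-57)*(-56)/3 = -68 - 1*(-1064) = -68 + 1064 = 996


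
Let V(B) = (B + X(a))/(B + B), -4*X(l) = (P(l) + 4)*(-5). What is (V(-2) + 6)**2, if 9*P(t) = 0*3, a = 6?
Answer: 441/16 ≈ 27.563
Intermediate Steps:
P(t) = 0 (P(t) = (0*3)/9 = (1/9)*0 = 0)
X(l) = 5 (X(l) = -(0 + 4)*(-5)/4 = -(-5) = -1/4*(-20) = 5)
V(B) = (5 + B)/(2*B) (V(B) = (B + 5)/(B + B) = (5 + B)/((2*B)) = (5 + B)*(1/(2*B)) = (5 + B)/(2*B))
(V(-2) + 6)**2 = ((1/2)*(5 - 2)/(-2) + 6)**2 = ((1/2)*(-1/2)*3 + 6)**2 = (-3/4 + 6)**2 = (21/4)**2 = 441/16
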